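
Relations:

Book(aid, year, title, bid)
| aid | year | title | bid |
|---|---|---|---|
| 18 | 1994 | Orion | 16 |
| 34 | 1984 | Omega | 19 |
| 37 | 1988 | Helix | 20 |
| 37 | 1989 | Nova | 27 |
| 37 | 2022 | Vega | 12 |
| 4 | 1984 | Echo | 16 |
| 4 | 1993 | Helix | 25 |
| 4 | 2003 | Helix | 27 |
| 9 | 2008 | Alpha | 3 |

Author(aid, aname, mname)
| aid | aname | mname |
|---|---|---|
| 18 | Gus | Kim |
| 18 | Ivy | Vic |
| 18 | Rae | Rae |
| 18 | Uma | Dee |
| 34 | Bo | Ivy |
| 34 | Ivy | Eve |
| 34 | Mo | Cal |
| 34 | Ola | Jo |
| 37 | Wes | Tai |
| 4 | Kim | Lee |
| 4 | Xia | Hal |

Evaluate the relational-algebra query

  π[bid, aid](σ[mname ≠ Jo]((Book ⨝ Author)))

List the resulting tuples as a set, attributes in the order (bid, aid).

Book ⋈ Author (natural join on aid): {(18, 1994, Orion, 16, Gus, Kim), (18, 1994, Orion, 16, Ivy, Vic), (18, 1994, Orion, 16, Rae, Rae), (18, 1994, Orion, 16, Uma, Dee), (34, 1984, Omega, 19, Bo, Ivy), (34, 1984, Omega, 19, Ivy, Eve), (34, 1984, Omega, 19, Mo, Cal), (34, 1984, Omega, 19, Ola, Jo), (37, 1988, Helix, 20, Wes, Tai), (37, 1989, Nova, 27, Wes, Tai), (37, 2022, Vega, 12, Wes, Tai), (4, 1984, Echo, 16, Kim, Lee), (4, 1984, Echo, 16, Xia, Hal), (4, 1993, Helix, 25, Kim, Lee), (4, 1993, Helix, 25, Xia, Hal), (4, 2003, Helix, 27, Kim, Lee), (4, 2003, Helix, 27, Xia, Hal)}
Filtering on mname ≠ Jo leaves {(18, 1994, Orion, 16, Gus, Kim), (18, 1994, Orion, 16, Ivy, Vic), (18, 1994, Orion, 16, Rae, Rae), (18, 1994, Orion, 16, Uma, Dee), (34, 1984, Omega, 19, Bo, Ivy), (34, 1984, Omega, 19, Ivy, Eve), (34, 1984, Omega, 19, Mo, Cal), (37, 1988, Helix, 20, Wes, Tai), (37, 1989, Nova, 27, Wes, Tai), (37, 2022, Vega, 12, Wes, Tai), (4, 1984, Echo, 16, Kim, Lee), (4, 1984, Echo, 16, Xia, Hal), (4, 1993, Helix, 25, Kim, Lee), (4, 1993, Helix, 25, Xia, Hal), (4, 2003, Helix, 27, Kim, Lee), (4, 2003, Helix, 27, Xia, Hal)}.
π[bid, aid]: project onto (bid, aid) (8 duplicate(s) eliminated) → {(12, 37), (16, 18), (16, 4), (19, 34), (20, 37), (25, 4), (27, 37), (27, 4)}

{(12, 37), (16, 18), (16, 4), (19, 34), (20, 37), (25, 4), (27, 37), (27, 4)}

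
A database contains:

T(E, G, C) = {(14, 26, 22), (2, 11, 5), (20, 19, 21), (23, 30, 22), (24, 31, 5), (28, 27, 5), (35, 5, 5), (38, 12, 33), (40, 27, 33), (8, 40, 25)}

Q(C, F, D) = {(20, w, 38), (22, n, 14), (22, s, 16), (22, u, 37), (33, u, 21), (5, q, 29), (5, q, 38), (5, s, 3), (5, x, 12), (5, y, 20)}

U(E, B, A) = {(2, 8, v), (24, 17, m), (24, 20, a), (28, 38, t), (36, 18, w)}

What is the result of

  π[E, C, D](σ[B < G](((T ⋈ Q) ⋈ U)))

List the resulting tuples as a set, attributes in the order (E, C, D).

Joining T and Q on C yields {(14, 26, 22, n, 14), (14, 26, 22, s, 16), (14, 26, 22, u, 37), (2, 11, 5, q, 29), (2, 11, 5, q, 38), (2, 11, 5, s, 3), (2, 11, 5, x, 12), (2, 11, 5, y, 20), (23, 30, 22, n, 14), (23, 30, 22, s, 16), (23, 30, 22, u, 37), (24, 31, 5, q, 29), (24, 31, 5, q, 38), (24, 31, 5, s, 3), (24, 31, 5, x, 12), (24, 31, 5, y, 20), (28, 27, 5, q, 29), (28, 27, 5, q, 38), (28, 27, 5, s, 3), (28, 27, 5, x, 12), (28, 27, 5, y, 20), (35, 5, 5, q, 29), (35, 5, 5, q, 38), (35, 5, 5, s, 3), (35, 5, 5, x, 12), (35, 5, 5, y, 20), (38, 12, 33, u, 21), (40, 27, 33, u, 21)}.
Joining (T ⋈ Q) and U on E yields {(2, 11, 5, q, 29, 8, v), (2, 11, 5, q, 38, 8, v), (2, 11, 5, s, 3, 8, v), (2, 11, 5, x, 12, 8, v), (2, 11, 5, y, 20, 8, v), (24, 31, 5, q, 29, 17, m), (24, 31, 5, q, 29, 20, a), (24, 31, 5, q, 38, 17, m), (24, 31, 5, q, 38, 20, a), (24, 31, 5, s, 3, 17, m), (24, 31, 5, s, 3, 20, a), (24, 31, 5, x, 12, 17, m), (24, 31, 5, x, 12, 20, a), (24, 31, 5, y, 20, 17, m), (24, 31, 5, y, 20, 20, a), (28, 27, 5, q, 29, 38, t), (28, 27, 5, q, 38, 38, t), (28, 27, 5, s, 3, 38, t), (28, 27, 5, x, 12, 38, t), (28, 27, 5, y, 20, 38, t)}.
Selection B < G: {(2, 11, 5, q, 29, 8, v), (2, 11, 5, q, 38, 8, v), (2, 11, 5, s, 3, 8, v), (2, 11, 5, x, 12, 8, v), (2, 11, 5, y, 20, 8, v), (24, 31, 5, q, 29, 17, m), (24, 31, 5, q, 29, 20, a), (24, 31, 5, q, 38, 17, m), (24, 31, 5, q, 38, 20, a), (24, 31, 5, s, 3, 17, m), (24, 31, 5, s, 3, 20, a), (24, 31, 5, x, 12, 17, m), (24, 31, 5, x, 12, 20, a), (24, 31, 5, y, 20, 17, m), (24, 31, 5, y, 20, 20, a)}
π[E, C, D]: project onto (E, C, D) (5 duplicate(s) eliminated) → {(2, 5, 12), (2, 5, 20), (2, 5, 29), (2, 5, 3), (2, 5, 38), (24, 5, 12), (24, 5, 20), (24, 5, 29), (24, 5, 3), (24, 5, 38)}

{(2, 5, 12), (2, 5, 20), (2, 5, 29), (2, 5, 3), (2, 5, 38), (24, 5, 12), (24, 5, 20), (24, 5, 29), (24, 5, 3), (24, 5, 38)}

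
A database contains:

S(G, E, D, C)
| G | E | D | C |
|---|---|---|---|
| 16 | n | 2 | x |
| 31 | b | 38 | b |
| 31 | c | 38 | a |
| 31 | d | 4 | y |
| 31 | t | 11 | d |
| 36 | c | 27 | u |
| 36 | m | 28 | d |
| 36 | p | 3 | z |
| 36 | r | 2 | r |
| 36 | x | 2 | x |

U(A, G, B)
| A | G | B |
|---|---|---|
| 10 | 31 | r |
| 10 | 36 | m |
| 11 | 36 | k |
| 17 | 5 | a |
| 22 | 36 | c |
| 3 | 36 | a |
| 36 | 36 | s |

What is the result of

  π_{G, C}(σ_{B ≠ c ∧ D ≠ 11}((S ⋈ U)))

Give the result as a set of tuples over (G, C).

{(31, a), (31, b), (31, y), (36, d), (36, r), (36, u), (36, x), (36, z)}

Natural join on G: {(31, b, 38, b, 10, r), (31, c, 38, a, 10, r), (31, d, 4, y, 10, r), (31, t, 11, d, 10, r), (36, c, 27, u, 10, m), (36, c, 27, u, 11, k), (36, c, 27, u, 22, c), (36, c, 27, u, 3, a), (36, c, 27, u, 36, s), (36, m, 28, d, 10, m), (36, m, 28, d, 11, k), (36, m, 28, d, 22, c), (36, m, 28, d, 3, a), (36, m, 28, d, 36, s), (36, p, 3, z, 10, m), (36, p, 3, z, 11, k), (36, p, 3, z, 22, c), (36, p, 3, z, 3, a), (36, p, 3, z, 36, s), (36, r, 2, r, 10, m), (36, r, 2, r, 11, k), (36, r, 2, r, 22, c), (36, r, 2, r, 3, a), (36, r, 2, r, 36, s), (36, x, 2, x, 10, m), (36, x, 2, x, 11, k), (36, x, 2, x, 22, c), (36, x, 2, x, 3, a), (36, x, 2, x, 36, s)}
Apply σ_{B ≠ c ∧ D ≠ 11}; surviving tuples: {(31, b, 38, b, 10, r), (31, c, 38, a, 10, r), (31, d, 4, y, 10, r), (36, c, 27, u, 10, m), (36, c, 27, u, 11, k), (36, c, 27, u, 3, a), (36, c, 27, u, 36, s), (36, m, 28, d, 10, m), (36, m, 28, d, 11, k), (36, m, 28, d, 3, a), (36, m, 28, d, 36, s), (36, p, 3, z, 10, m), (36, p, 3, z, 11, k), (36, p, 3, z, 3, a), (36, p, 3, z, 36, s), (36, r, 2, r, 10, m), (36, r, 2, r, 11, k), (36, r, 2, r, 3, a), (36, r, 2, r, 36, s), (36, x, 2, x, 10, m), (36, x, 2, x, 11, k), (36, x, 2, x, 3, a), (36, x, 2, x, 36, s)}
π_{G, C} gives {(31, a), (31, b), (31, y), (36, d), (36, r), (36, u), (36, x), (36, z)} (15 duplicate(s) eliminated).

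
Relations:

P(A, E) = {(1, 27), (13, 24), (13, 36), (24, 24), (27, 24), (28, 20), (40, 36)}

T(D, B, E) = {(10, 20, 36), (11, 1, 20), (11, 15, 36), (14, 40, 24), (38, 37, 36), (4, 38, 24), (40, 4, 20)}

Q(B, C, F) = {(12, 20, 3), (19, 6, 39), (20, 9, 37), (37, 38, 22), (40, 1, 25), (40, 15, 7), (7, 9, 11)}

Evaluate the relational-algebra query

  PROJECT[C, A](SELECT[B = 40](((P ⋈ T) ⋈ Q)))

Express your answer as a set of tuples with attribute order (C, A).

P ⋈ T (natural join on E): {(13, 24, 14, 40), (13, 24, 4, 38), (13, 36, 10, 20), (13, 36, 11, 15), (13, 36, 38, 37), (24, 24, 14, 40), (24, 24, 4, 38), (27, 24, 14, 40), (27, 24, 4, 38), (28, 20, 11, 1), (28, 20, 40, 4), (40, 36, 10, 20), (40, 36, 11, 15), (40, 36, 38, 37)}
(P ⋈ T) ⋈ Q (natural join on B): {(13, 24, 14, 40, 1, 25), (13, 24, 14, 40, 15, 7), (13, 36, 10, 20, 9, 37), (13, 36, 38, 37, 38, 22), (24, 24, 14, 40, 1, 25), (24, 24, 14, 40, 15, 7), (27, 24, 14, 40, 1, 25), (27, 24, 14, 40, 15, 7), (40, 36, 10, 20, 9, 37), (40, 36, 38, 37, 38, 22)}
Apply σ_{B = 40}; surviving tuples: {(13, 24, 14, 40, 1, 25), (13, 24, 14, 40, 15, 7), (24, 24, 14, 40, 1, 25), (24, 24, 14, 40, 15, 7), (27, 24, 14, 40, 1, 25), (27, 24, 14, 40, 15, 7)}
π[C, A]: project onto (C, A) → {(1, 13), (1, 24), (1, 27), (15, 13), (15, 24), (15, 27)}

{(1, 13), (1, 24), (1, 27), (15, 13), (15, 24), (15, 27)}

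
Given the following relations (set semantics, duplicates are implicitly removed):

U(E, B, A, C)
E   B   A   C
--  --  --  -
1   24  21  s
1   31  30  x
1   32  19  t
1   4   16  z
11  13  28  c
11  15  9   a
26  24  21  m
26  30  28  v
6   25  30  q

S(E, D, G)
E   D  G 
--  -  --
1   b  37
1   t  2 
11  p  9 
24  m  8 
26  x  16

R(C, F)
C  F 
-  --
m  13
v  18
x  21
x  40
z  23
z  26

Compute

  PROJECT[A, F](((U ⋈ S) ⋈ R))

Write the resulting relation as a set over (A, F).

Joining U and S on E yields {(1, 24, 21, s, b, 37), (1, 24, 21, s, t, 2), (1, 31, 30, x, b, 37), (1, 31, 30, x, t, 2), (1, 32, 19, t, b, 37), (1, 32, 19, t, t, 2), (1, 4, 16, z, b, 37), (1, 4, 16, z, t, 2), (11, 13, 28, c, p, 9), (11, 15, 9, a, p, 9), (26, 24, 21, m, x, 16), (26, 30, 28, v, x, 16)}.
Joining (U ⋈ S) and R on C yields {(1, 31, 30, x, b, 37, 21), (1, 31, 30, x, b, 37, 40), (1, 31, 30, x, t, 2, 21), (1, 31, 30, x, t, 2, 40), (1, 4, 16, z, b, 37, 23), (1, 4, 16, z, b, 37, 26), (1, 4, 16, z, t, 2, 23), (1, 4, 16, z, t, 2, 26), (26, 24, 21, m, x, 16, 13), (26, 30, 28, v, x, 16, 18)}.
Keep only column(s) A, F (4 duplicate(s) eliminated): {(16, 23), (16, 26), (21, 13), (28, 18), (30, 21), (30, 40)}

{(16, 23), (16, 26), (21, 13), (28, 18), (30, 21), (30, 40)}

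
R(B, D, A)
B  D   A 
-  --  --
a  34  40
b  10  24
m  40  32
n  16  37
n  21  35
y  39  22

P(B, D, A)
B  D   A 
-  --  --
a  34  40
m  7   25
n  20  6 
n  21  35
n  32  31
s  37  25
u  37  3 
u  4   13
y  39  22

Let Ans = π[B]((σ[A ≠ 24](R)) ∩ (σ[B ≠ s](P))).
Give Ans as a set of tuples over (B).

Apply σ_{A ≠ 24}; surviving tuples: {(a, 34, 40), (m, 40, 32), (n, 16, 37), (n, 21, 35), (y, 39, 22)}
Apply σ_{B ≠ s}; surviving tuples: {(a, 34, 40), (m, 7, 25), (n, 20, 6), (n, 21, 35), (n, 32, 31), (u, 37, 3), (u, 4, 13), (y, 39, 22)}
Taking the intersection: {(a, 34, 40), (n, 21, 35), (y, 39, 22)}
π_{B} gives {a, n, y}.

{a, n, y}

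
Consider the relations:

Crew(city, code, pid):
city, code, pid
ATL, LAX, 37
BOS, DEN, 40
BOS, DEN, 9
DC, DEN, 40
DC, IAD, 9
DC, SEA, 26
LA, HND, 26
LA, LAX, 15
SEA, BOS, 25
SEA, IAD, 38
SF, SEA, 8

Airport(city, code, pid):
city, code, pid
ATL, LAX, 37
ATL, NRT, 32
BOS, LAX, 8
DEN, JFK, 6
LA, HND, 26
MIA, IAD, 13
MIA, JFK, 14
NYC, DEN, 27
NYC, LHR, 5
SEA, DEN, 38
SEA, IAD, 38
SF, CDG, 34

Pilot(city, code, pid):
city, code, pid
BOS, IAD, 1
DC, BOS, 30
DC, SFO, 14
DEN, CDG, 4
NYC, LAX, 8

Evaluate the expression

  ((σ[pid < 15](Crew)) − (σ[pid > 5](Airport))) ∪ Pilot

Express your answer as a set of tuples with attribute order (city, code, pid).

Apply σ_{pid < 15}; surviving tuples: {(BOS, DEN, 9), (DC, IAD, 9), (SF, SEA, 8)}
Apply σ_{pid > 5}; surviving tuples: {(ATL, LAX, 37), (ATL, NRT, 32), (BOS, LAX, 8), (DEN, JFK, 6), (LA, HND, 26), (MIA, IAD, 13), (MIA, JFK, 14), (NYC, DEN, 27), (SEA, DEN, 38), (SEA, IAD, 38), (SF, CDG, 34)}
Difference: {(BOS, DEN, 9), (DC, IAD, 9), (SF, SEA, 8)} with {(ATL, LAX, 37), (ATL, NRT, 32), (BOS, LAX, 8), (DEN, JFK, 6), (LA, HND, 26), (MIA, IAD, 13), (MIA, JFK, 14), (NYC, DEN, 27), (SEA, DEN, 38), (SEA, IAD, 38), (SF, CDG, 34)} → {(BOS, DEN, 9), (DC, IAD, 9), (SF, SEA, 8)}
Union: {(BOS, DEN, 9), (DC, IAD, 9), (SF, SEA, 8)} with {(BOS, IAD, 1), (DC, BOS, 30), (DC, SFO, 14), (DEN, CDG, 4), (NYC, LAX, 8)} → {(BOS, DEN, 9), (BOS, IAD, 1), (DC, BOS, 30), (DC, IAD, 9), (DC, SFO, 14), (DEN, CDG, 4), (NYC, LAX, 8), (SF, SEA, 8)}

{(BOS, DEN, 9), (BOS, IAD, 1), (DC, BOS, 30), (DC, IAD, 9), (DC, SFO, 14), (DEN, CDG, 4), (NYC, LAX, 8), (SF, SEA, 8)}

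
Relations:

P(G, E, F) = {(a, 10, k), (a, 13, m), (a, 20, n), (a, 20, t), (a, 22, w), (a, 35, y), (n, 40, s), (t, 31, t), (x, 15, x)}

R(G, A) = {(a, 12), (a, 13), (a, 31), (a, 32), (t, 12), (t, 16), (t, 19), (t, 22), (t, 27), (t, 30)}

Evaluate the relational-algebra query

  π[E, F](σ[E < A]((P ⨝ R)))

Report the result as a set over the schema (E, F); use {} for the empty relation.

P ⋈ R (natural join on G): {(a, 10, k, 12), (a, 10, k, 13), (a, 10, k, 31), (a, 10, k, 32), (a, 13, m, 12), (a, 13, m, 13), (a, 13, m, 31), (a, 13, m, 32), (a, 20, n, 12), (a, 20, n, 13), (a, 20, n, 31), (a, 20, n, 32), (a, 20, t, 12), (a, 20, t, 13), (a, 20, t, 31), (a, 20, t, 32), (a, 22, w, 12), (a, 22, w, 13), (a, 22, w, 31), (a, 22, w, 32), (a, 35, y, 12), (a, 35, y, 13), (a, 35, y, 31), (a, 35, y, 32), (t, 31, t, 12), (t, 31, t, 16), (t, 31, t, 19), (t, 31, t, 22), (t, 31, t, 27), (t, 31, t, 30)}
Apply σ_{E < A}; surviving tuples: {(a, 10, k, 12), (a, 10, k, 13), (a, 10, k, 31), (a, 10, k, 32), (a, 13, m, 31), (a, 13, m, 32), (a, 20, n, 31), (a, 20, n, 32), (a, 20, t, 31), (a, 20, t, 32), (a, 22, w, 31), (a, 22, w, 32)}
π[E, F]: project onto (E, F) (7 duplicate(s) eliminated) → {(10, k), (13, m), (20, n), (20, t), (22, w)}

{(10, k), (13, m), (20, n), (20, t), (22, w)}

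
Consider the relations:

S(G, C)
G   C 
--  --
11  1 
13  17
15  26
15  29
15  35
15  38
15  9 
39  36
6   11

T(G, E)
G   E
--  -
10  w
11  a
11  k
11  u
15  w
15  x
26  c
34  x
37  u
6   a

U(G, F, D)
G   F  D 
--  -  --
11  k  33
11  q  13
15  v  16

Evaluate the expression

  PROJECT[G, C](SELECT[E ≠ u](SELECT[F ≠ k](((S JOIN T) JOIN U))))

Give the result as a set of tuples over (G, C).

{(11, 1), (15, 26), (15, 29), (15, 35), (15, 38), (15, 9)}

S ⋈ T (natural join on G): {(11, 1, a), (11, 1, k), (11, 1, u), (15, 26, w), (15, 26, x), (15, 29, w), (15, 29, x), (15, 35, w), (15, 35, x), (15, 38, w), (15, 38, x), (15, 9, w), (15, 9, x), (6, 11, a)}
(S JOIN T) ⋈ U (natural join on G): {(11, 1, a, k, 33), (11, 1, a, q, 13), (11, 1, k, k, 33), (11, 1, k, q, 13), (11, 1, u, k, 33), (11, 1, u, q, 13), (15, 26, w, v, 16), (15, 26, x, v, 16), (15, 29, w, v, 16), (15, 29, x, v, 16), (15, 35, w, v, 16), (15, 35, x, v, 16), (15, 38, w, v, 16), (15, 38, x, v, 16), (15, 9, w, v, 16), (15, 9, x, v, 16)}
Selection F ≠ k: {(11, 1, a, q, 13), (11, 1, k, q, 13), (11, 1, u, q, 13), (15, 26, w, v, 16), (15, 26, x, v, 16), (15, 29, w, v, 16), (15, 29, x, v, 16), (15, 35, w, v, 16), (15, 35, x, v, 16), (15, 38, w, v, 16), (15, 38, x, v, 16), (15, 9, w, v, 16), (15, 9, x, v, 16)}
Selection E ≠ u: {(11, 1, a, q, 13), (11, 1, k, q, 13), (15, 26, w, v, 16), (15, 26, x, v, 16), (15, 29, w, v, 16), (15, 29, x, v, 16), (15, 35, w, v, 16), (15, 35, x, v, 16), (15, 38, w, v, 16), (15, 38, x, v, 16), (15, 9, w, v, 16), (15, 9, x, v, 16)}
Projecting to G, C (6 duplicate(s) eliminated): {(11, 1), (15, 26), (15, 29), (15, 35), (15, 38), (15, 9)}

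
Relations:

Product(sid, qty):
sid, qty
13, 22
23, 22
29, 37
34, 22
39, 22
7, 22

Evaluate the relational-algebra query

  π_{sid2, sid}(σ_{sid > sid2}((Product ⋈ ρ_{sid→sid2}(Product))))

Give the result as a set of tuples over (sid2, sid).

{(13, 23), (13, 34), (13, 39), (23, 34), (23, 39), (34, 39), (7, 13), (7, 23), (7, 34), (7, 39)}

ρ[sid→sid2]: schema becomes (sid2, qty); tuples unchanged.
Product ⋈ ρ_{sid→sid2}(Product) (natural join on qty): {(13, 22, 13), (13, 22, 23), (13, 22, 34), (13, 22, 39), (13, 22, 7), (23, 22, 13), (23, 22, 23), (23, 22, 34), (23, 22, 39), (23, 22, 7), (29, 37, 29), (34, 22, 13), (34, 22, 23), (34, 22, 34), (34, 22, 39), (34, 22, 7), (39, 22, 13), (39, 22, 23), (39, 22, 34), (39, 22, 39), (39, 22, 7), (7, 22, 13), (7, 22, 23), (7, 22, 34), (7, 22, 39), (7, 22, 7)}
Selection sid > sid2: {(13, 22, 7), (23, 22, 13), (23, 22, 7), (34, 22, 13), (34, 22, 23), (34, 22, 7), (39, 22, 13), (39, 22, 23), (39, 22, 34), (39, 22, 7)}
Keep only column(s) sid2, sid: {(13, 23), (13, 34), (13, 39), (23, 34), (23, 39), (34, 39), (7, 13), (7, 23), (7, 34), (7, 39)}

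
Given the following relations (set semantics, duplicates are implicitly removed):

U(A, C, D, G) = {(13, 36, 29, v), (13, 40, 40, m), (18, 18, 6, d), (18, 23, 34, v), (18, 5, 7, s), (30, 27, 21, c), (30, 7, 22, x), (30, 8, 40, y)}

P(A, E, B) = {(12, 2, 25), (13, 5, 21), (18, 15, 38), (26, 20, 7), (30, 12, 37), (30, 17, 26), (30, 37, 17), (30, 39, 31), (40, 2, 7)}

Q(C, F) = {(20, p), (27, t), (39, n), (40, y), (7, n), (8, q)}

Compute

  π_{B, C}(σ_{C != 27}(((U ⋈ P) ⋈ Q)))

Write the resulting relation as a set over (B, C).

U ⋈ P (natural join on A): {(13, 36, 29, v, 5, 21), (13, 40, 40, m, 5, 21), (18, 18, 6, d, 15, 38), (18, 23, 34, v, 15, 38), (18, 5, 7, s, 15, 38), (30, 27, 21, c, 12, 37), (30, 27, 21, c, 17, 26), (30, 27, 21, c, 37, 17), (30, 27, 21, c, 39, 31), (30, 7, 22, x, 12, 37), (30, 7, 22, x, 17, 26), (30, 7, 22, x, 37, 17), (30, 7, 22, x, 39, 31), (30, 8, 40, y, 12, 37), (30, 8, 40, y, 17, 26), (30, 8, 40, y, 37, 17), (30, 8, 40, y, 39, 31)}
(U ⋈ P) ⋈ Q (natural join on C): {(13, 40, 40, m, 5, 21, y), (30, 27, 21, c, 12, 37, t), (30, 27, 21, c, 17, 26, t), (30, 27, 21, c, 37, 17, t), (30, 27, 21, c, 39, 31, t), (30, 7, 22, x, 12, 37, n), (30, 7, 22, x, 17, 26, n), (30, 7, 22, x, 37, 17, n), (30, 7, 22, x, 39, 31, n), (30, 8, 40, y, 12, 37, q), (30, 8, 40, y, 17, 26, q), (30, 8, 40, y, 37, 17, q), (30, 8, 40, y, 39, 31, q)}
Filtering on C != 27 leaves {(13, 40, 40, m, 5, 21, y), (30, 7, 22, x, 12, 37, n), (30, 7, 22, x, 17, 26, n), (30, 7, 22, x, 37, 17, n), (30, 7, 22, x, 39, 31, n), (30, 8, 40, y, 12, 37, q), (30, 8, 40, y, 17, 26, q), (30, 8, 40, y, 37, 17, q), (30, 8, 40, y, 39, 31, q)}.
Projecting to B, C: {(17, 7), (17, 8), (21, 40), (26, 7), (26, 8), (31, 7), (31, 8), (37, 7), (37, 8)}

{(17, 7), (17, 8), (21, 40), (26, 7), (26, 8), (31, 7), (31, 8), (37, 7), (37, 8)}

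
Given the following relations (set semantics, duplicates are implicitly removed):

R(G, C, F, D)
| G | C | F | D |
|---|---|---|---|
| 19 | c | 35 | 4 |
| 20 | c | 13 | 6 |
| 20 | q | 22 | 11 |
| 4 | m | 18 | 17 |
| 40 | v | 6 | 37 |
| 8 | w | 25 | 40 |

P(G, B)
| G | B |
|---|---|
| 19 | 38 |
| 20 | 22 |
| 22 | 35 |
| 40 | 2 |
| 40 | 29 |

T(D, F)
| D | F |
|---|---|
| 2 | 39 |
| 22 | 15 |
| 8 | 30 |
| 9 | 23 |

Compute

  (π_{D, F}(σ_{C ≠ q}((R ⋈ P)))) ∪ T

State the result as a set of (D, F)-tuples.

Natural join on G: {(19, c, 35, 4, 38), (20, c, 13, 6, 22), (20, q, 22, 11, 22), (40, v, 6, 37, 2), (40, v, 6, 37, 29)}
Filtering on C ≠ q leaves {(19, c, 35, 4, 38), (20, c, 13, 6, 22), (40, v, 6, 37, 2), (40, v, 6, 37, 29)}.
Projecting to D, F (1 duplicate(s) eliminated): {(37, 6), (4, 35), (6, 13)}
Taking the union: {(2, 39), (22, 15), (37, 6), (4, 35), (6, 13), (8, 30), (9, 23)}

{(2, 39), (22, 15), (37, 6), (4, 35), (6, 13), (8, 30), (9, 23)}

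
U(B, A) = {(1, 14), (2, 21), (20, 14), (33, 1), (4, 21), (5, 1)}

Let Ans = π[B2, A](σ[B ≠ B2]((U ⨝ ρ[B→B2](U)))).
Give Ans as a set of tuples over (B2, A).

{(1, 14), (2, 21), (20, 14), (33, 1), (4, 21), (5, 1)}

ρ[B→B2]: schema becomes (B2, A); tuples unchanged.
Natural join on A: {(1, 14, 1), (1, 14, 20), (2, 21, 2), (2, 21, 4), (20, 14, 1), (20, 14, 20), (33, 1, 33), (33, 1, 5), (4, 21, 2), (4, 21, 4), (5, 1, 33), (5, 1, 5)}
Apply σ_{B ≠ B2}; surviving tuples: {(1, 14, 20), (2, 21, 4), (20, 14, 1), (33, 1, 5), (4, 21, 2), (5, 1, 33)}
Keep only column(s) B2, A: {(1, 14), (2, 21), (20, 14), (33, 1), (4, 21), (5, 1)}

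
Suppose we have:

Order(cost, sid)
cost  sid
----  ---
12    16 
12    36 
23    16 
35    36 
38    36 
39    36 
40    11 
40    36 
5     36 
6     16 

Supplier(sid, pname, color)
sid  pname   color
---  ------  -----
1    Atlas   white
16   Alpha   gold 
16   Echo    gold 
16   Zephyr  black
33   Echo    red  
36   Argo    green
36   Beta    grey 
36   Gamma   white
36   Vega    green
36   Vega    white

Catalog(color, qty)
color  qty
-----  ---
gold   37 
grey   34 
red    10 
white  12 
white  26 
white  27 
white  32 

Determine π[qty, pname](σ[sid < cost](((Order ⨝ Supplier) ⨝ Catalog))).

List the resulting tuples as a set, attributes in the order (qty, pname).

Order ⋈ Supplier (natural join on sid): {(12, 16, Alpha, gold), (12, 16, Echo, gold), (12, 16, Zephyr, black), (12, 36, Argo, green), (12, 36, Beta, grey), (12, 36, Gamma, white), (12, 36, Vega, green), (12, 36, Vega, white), (23, 16, Alpha, gold), (23, 16, Echo, gold), (23, 16, Zephyr, black), (35, 36, Argo, green), (35, 36, Beta, grey), (35, 36, Gamma, white), (35, 36, Vega, green), (35, 36, Vega, white), (38, 36, Argo, green), (38, 36, Beta, grey), (38, 36, Gamma, white), (38, 36, Vega, green), (38, 36, Vega, white), (39, 36, Argo, green), (39, 36, Beta, grey), (39, 36, Gamma, white), (39, 36, Vega, green), (39, 36, Vega, white), (40, 36, Argo, green), (40, 36, Beta, grey), (40, 36, Gamma, white), (40, 36, Vega, green), (40, 36, Vega, white), (5, 36, Argo, green), (5, 36, Beta, grey), (5, 36, Gamma, white), (5, 36, Vega, green), (5, 36, Vega, white), (6, 16, Alpha, gold), (6, 16, Echo, gold), (6, 16, Zephyr, black)}
(Order ⨝ Supplier) ⋈ Catalog (natural join on color): {(12, 16, Alpha, gold, 37), (12, 16, Echo, gold, 37), (12, 36, Beta, grey, 34), (12, 36, Gamma, white, 12), (12, 36, Gamma, white, 26), (12, 36, Gamma, white, 27), (12, 36, Gamma, white, 32), (12, 36, Vega, white, 12), (12, 36, Vega, white, 26), (12, 36, Vega, white, 27), (12, 36, Vega, white, 32), (23, 16, Alpha, gold, 37), (23, 16, Echo, gold, 37), (35, 36, Beta, grey, 34), (35, 36, Gamma, white, 12), (35, 36, Gamma, white, 26), (35, 36, Gamma, white, 27), (35, 36, Gamma, white, 32), (35, 36, Vega, white, 12), (35, 36, Vega, white, 26), (35, 36, Vega, white, 27), (35, 36, Vega, white, 32), (38, 36, Beta, grey, 34), (38, 36, Gamma, white, 12), (38, 36, Gamma, white, 26), (38, 36, Gamma, white, 27), (38, 36, Gamma, white, 32), (38, 36, Vega, white, 12), (38, 36, Vega, white, 26), (38, 36, Vega, white, 27), (38, 36, Vega, white, 32), (39, 36, Beta, grey, 34), (39, 36, Gamma, white, 12), (39, 36, Gamma, white, 26), (39, 36, Gamma, white, 27), (39, 36, Gamma, white, 32), (39, 36, Vega, white, 12), (39, 36, Vega, white, 26), (39, 36, Vega, white, 27), (39, 36, Vega, white, 32), (40, 36, Beta, grey, 34), (40, 36, Gamma, white, 12), (40, 36, Gamma, white, 26), (40, 36, Gamma, white, 27), (40, 36, Gamma, white, 32), (40, 36, Vega, white, 12), (40, 36, Vega, white, 26), (40, 36, Vega, white, 27), (40, 36, Vega, white, 32), (5, 36, Beta, grey, 34), (5, 36, Gamma, white, 12), (5, 36, Gamma, white, 26), (5, 36, Gamma, white, 27), (5, 36, Gamma, white, 32), (5, 36, Vega, white, 12), (5, 36, Vega, white, 26), (5, 36, Vega, white, 27), (5, 36, Vega, white, 32), (6, 16, Alpha, gold, 37), (6, 16, Echo, gold, 37)}
Filtering on sid < cost leaves {(23, 16, Alpha, gold, 37), (23, 16, Echo, gold, 37), (38, 36, Beta, grey, 34), (38, 36, Gamma, white, 12), (38, 36, Gamma, white, 26), (38, 36, Gamma, white, 27), (38, 36, Gamma, white, 32), (38, 36, Vega, white, 12), (38, 36, Vega, white, 26), (38, 36, Vega, white, 27), (38, 36, Vega, white, 32), (39, 36, Beta, grey, 34), (39, 36, Gamma, white, 12), (39, 36, Gamma, white, 26), (39, 36, Gamma, white, 27), (39, 36, Gamma, white, 32), (39, 36, Vega, white, 12), (39, 36, Vega, white, 26), (39, 36, Vega, white, 27), (39, 36, Vega, white, 32), (40, 36, Beta, grey, 34), (40, 36, Gamma, white, 12), (40, 36, Gamma, white, 26), (40, 36, Gamma, white, 27), (40, 36, Gamma, white, 32), (40, 36, Vega, white, 12), (40, 36, Vega, white, 26), (40, 36, Vega, white, 27), (40, 36, Vega, white, 32)}.
Projecting to qty, pname (18 duplicate(s) eliminated): {(12, Gamma), (12, Vega), (26, Gamma), (26, Vega), (27, Gamma), (27, Vega), (32, Gamma), (32, Vega), (34, Beta), (37, Alpha), (37, Echo)}

{(12, Gamma), (12, Vega), (26, Gamma), (26, Vega), (27, Gamma), (27, Vega), (32, Gamma), (32, Vega), (34, Beta), (37, Alpha), (37, Echo)}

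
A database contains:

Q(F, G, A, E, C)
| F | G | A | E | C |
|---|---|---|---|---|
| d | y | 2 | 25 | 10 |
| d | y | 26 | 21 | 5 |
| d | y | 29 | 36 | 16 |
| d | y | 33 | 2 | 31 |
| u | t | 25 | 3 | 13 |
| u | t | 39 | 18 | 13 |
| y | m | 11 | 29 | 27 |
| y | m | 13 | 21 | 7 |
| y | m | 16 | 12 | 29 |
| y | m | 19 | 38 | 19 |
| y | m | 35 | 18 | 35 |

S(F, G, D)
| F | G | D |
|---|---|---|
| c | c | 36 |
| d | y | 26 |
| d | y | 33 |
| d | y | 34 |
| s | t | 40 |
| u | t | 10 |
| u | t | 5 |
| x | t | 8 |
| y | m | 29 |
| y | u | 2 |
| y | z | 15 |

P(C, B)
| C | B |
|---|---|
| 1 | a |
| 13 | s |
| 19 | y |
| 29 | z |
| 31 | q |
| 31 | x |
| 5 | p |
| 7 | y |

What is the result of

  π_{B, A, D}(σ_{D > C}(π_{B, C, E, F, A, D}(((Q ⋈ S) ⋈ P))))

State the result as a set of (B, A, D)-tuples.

Q ⋈ S (natural join on F, G): {(d, y, 2, 25, 10, 26), (d, y, 2, 25, 10, 33), (d, y, 2, 25, 10, 34), (d, y, 26, 21, 5, 26), (d, y, 26, 21, 5, 33), (d, y, 26, 21, 5, 34), (d, y, 29, 36, 16, 26), (d, y, 29, 36, 16, 33), (d, y, 29, 36, 16, 34), (d, y, 33, 2, 31, 26), (d, y, 33, 2, 31, 33), (d, y, 33, 2, 31, 34), (u, t, 25, 3, 13, 10), (u, t, 25, 3, 13, 5), (u, t, 39, 18, 13, 10), (u, t, 39, 18, 13, 5), (y, m, 11, 29, 27, 29), (y, m, 13, 21, 7, 29), (y, m, 16, 12, 29, 29), (y, m, 19, 38, 19, 29), (y, m, 35, 18, 35, 29)}
(Q ⋈ S) ⋈ P (natural join on C): {(d, y, 26, 21, 5, 26, p), (d, y, 26, 21, 5, 33, p), (d, y, 26, 21, 5, 34, p), (d, y, 33, 2, 31, 26, q), (d, y, 33, 2, 31, 26, x), (d, y, 33, 2, 31, 33, q), (d, y, 33, 2, 31, 33, x), (d, y, 33, 2, 31, 34, q), (d, y, 33, 2, 31, 34, x), (u, t, 25, 3, 13, 10, s), (u, t, 25, 3, 13, 5, s), (u, t, 39, 18, 13, 10, s), (u, t, 39, 18, 13, 5, s), (y, m, 13, 21, 7, 29, y), (y, m, 16, 12, 29, 29, z), (y, m, 19, 38, 19, 29, y)}
π[B, C, E, F, A, D]: project onto (B, C, E, F, A, D) → {(p, 5, 21, d, 26, 26), (p, 5, 21, d, 26, 33), (p, 5, 21, d, 26, 34), (q, 31, 2, d, 33, 26), (q, 31, 2, d, 33, 33), (q, 31, 2, d, 33, 34), (s, 13, 18, u, 39, 10), (s, 13, 18, u, 39, 5), (s, 13, 3, u, 25, 10), (s, 13, 3, u, 25, 5), (x, 31, 2, d, 33, 26), (x, 31, 2, d, 33, 33), (x, 31, 2, d, 33, 34), (y, 19, 38, y, 19, 29), (y, 7, 21, y, 13, 29), (z, 29, 12, y, 16, 29)}
σ[D > C]: keep tuples satisfying D > C → {(p, 5, 21, d, 26, 26), (p, 5, 21, d, 26, 33), (p, 5, 21, d, 26, 34), (q, 31, 2, d, 33, 33), (q, 31, 2, d, 33, 34), (x, 31, 2, d, 33, 33), (x, 31, 2, d, 33, 34), (y, 19, 38, y, 19, 29), (y, 7, 21, y, 13, 29)}
π[B, A, D]: project onto (B, A, D) → {(p, 26, 26), (p, 26, 33), (p, 26, 34), (q, 33, 33), (q, 33, 34), (x, 33, 33), (x, 33, 34), (y, 13, 29), (y, 19, 29)}

{(p, 26, 26), (p, 26, 33), (p, 26, 34), (q, 33, 33), (q, 33, 34), (x, 33, 33), (x, 33, 34), (y, 13, 29), (y, 19, 29)}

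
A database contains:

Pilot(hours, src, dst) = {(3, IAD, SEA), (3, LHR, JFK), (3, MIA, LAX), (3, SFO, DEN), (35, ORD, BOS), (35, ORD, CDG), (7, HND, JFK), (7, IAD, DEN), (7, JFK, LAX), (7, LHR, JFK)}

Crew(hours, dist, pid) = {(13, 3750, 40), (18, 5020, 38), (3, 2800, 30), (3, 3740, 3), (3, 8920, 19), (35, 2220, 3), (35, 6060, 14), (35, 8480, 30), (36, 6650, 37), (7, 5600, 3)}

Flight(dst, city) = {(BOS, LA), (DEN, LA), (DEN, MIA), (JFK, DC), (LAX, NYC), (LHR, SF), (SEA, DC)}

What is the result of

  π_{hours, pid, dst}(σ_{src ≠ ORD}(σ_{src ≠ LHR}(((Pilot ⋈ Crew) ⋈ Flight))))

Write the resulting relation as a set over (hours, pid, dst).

Pilot ⋈ Crew (natural join on hours): {(3, IAD, SEA, 2800, 30), (3, IAD, SEA, 3740, 3), (3, IAD, SEA, 8920, 19), (3, LHR, JFK, 2800, 30), (3, LHR, JFK, 3740, 3), (3, LHR, JFK, 8920, 19), (3, MIA, LAX, 2800, 30), (3, MIA, LAX, 3740, 3), (3, MIA, LAX, 8920, 19), (3, SFO, DEN, 2800, 30), (3, SFO, DEN, 3740, 3), (3, SFO, DEN, 8920, 19), (35, ORD, BOS, 2220, 3), (35, ORD, BOS, 6060, 14), (35, ORD, BOS, 8480, 30), (35, ORD, CDG, 2220, 3), (35, ORD, CDG, 6060, 14), (35, ORD, CDG, 8480, 30), (7, HND, JFK, 5600, 3), (7, IAD, DEN, 5600, 3), (7, JFK, LAX, 5600, 3), (7, LHR, JFK, 5600, 3)}
(Pilot ⋈ Crew) ⋈ Flight (natural join on dst): {(3, IAD, SEA, 2800, 30, DC), (3, IAD, SEA, 3740, 3, DC), (3, IAD, SEA, 8920, 19, DC), (3, LHR, JFK, 2800, 30, DC), (3, LHR, JFK, 3740, 3, DC), (3, LHR, JFK, 8920, 19, DC), (3, MIA, LAX, 2800, 30, NYC), (3, MIA, LAX, 3740, 3, NYC), (3, MIA, LAX, 8920, 19, NYC), (3, SFO, DEN, 2800, 30, LA), (3, SFO, DEN, 2800, 30, MIA), (3, SFO, DEN, 3740, 3, LA), (3, SFO, DEN, 3740, 3, MIA), (3, SFO, DEN, 8920, 19, LA), (3, SFO, DEN, 8920, 19, MIA), (35, ORD, BOS, 2220, 3, LA), (35, ORD, BOS, 6060, 14, LA), (35, ORD, BOS, 8480, 30, LA), (7, HND, JFK, 5600, 3, DC), (7, IAD, DEN, 5600, 3, LA), (7, IAD, DEN, 5600, 3, MIA), (7, JFK, LAX, 5600, 3, NYC), (7, LHR, JFK, 5600, 3, DC)}
Filtering on src ≠ LHR leaves {(3, IAD, SEA, 2800, 30, DC), (3, IAD, SEA, 3740, 3, DC), (3, IAD, SEA, 8920, 19, DC), (3, MIA, LAX, 2800, 30, NYC), (3, MIA, LAX, 3740, 3, NYC), (3, MIA, LAX, 8920, 19, NYC), (3, SFO, DEN, 2800, 30, LA), (3, SFO, DEN, 2800, 30, MIA), (3, SFO, DEN, 3740, 3, LA), (3, SFO, DEN, 3740, 3, MIA), (3, SFO, DEN, 8920, 19, LA), (3, SFO, DEN, 8920, 19, MIA), (35, ORD, BOS, 2220, 3, LA), (35, ORD, BOS, 6060, 14, LA), (35, ORD, BOS, 8480, 30, LA), (7, HND, JFK, 5600, 3, DC), (7, IAD, DEN, 5600, 3, LA), (7, IAD, DEN, 5600, 3, MIA), (7, JFK, LAX, 5600, 3, NYC)}.
Filtering on src ≠ ORD leaves {(3, IAD, SEA, 2800, 30, DC), (3, IAD, SEA, 3740, 3, DC), (3, IAD, SEA, 8920, 19, DC), (3, MIA, LAX, 2800, 30, NYC), (3, MIA, LAX, 3740, 3, NYC), (3, MIA, LAX, 8920, 19, NYC), (3, SFO, DEN, 2800, 30, LA), (3, SFO, DEN, 2800, 30, MIA), (3, SFO, DEN, 3740, 3, LA), (3, SFO, DEN, 3740, 3, MIA), (3, SFO, DEN, 8920, 19, LA), (3, SFO, DEN, 8920, 19, MIA), (7, HND, JFK, 5600, 3, DC), (7, IAD, DEN, 5600, 3, LA), (7, IAD, DEN, 5600, 3, MIA), (7, JFK, LAX, 5600, 3, NYC)}.
Keep only column(s) hours, pid, dst (4 duplicate(s) eliminated): {(3, 19, DEN), (3, 19, LAX), (3, 19, SEA), (3, 3, DEN), (3, 3, LAX), (3, 3, SEA), (3, 30, DEN), (3, 30, LAX), (3, 30, SEA), (7, 3, DEN), (7, 3, JFK), (7, 3, LAX)}

{(3, 19, DEN), (3, 19, LAX), (3, 19, SEA), (3, 3, DEN), (3, 3, LAX), (3, 3, SEA), (3, 30, DEN), (3, 30, LAX), (3, 30, SEA), (7, 3, DEN), (7, 3, JFK), (7, 3, LAX)}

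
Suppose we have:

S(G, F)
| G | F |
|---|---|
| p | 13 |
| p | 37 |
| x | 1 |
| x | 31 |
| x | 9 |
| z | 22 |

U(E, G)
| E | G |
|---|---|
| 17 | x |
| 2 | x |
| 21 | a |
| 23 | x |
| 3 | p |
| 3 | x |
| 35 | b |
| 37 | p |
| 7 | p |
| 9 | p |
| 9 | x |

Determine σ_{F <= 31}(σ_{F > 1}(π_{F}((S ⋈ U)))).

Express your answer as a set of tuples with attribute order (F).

{13, 31, 9}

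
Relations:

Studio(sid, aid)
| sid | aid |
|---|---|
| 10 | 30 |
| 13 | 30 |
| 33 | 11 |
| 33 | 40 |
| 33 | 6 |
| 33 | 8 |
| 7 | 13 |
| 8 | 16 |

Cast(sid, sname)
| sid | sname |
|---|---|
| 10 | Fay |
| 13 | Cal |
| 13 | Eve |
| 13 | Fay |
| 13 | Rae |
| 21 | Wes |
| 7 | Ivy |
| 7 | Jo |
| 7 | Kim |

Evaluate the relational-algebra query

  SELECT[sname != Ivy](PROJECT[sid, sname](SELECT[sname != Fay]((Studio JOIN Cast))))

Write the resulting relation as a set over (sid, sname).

{(13, Cal), (13, Eve), (13, Rae), (7, Jo), (7, Kim)}

Studio ⋈ Cast (natural join on sid): {(10, 30, Fay), (13, 30, Cal), (13, 30, Eve), (13, 30, Fay), (13, 30, Rae), (7, 13, Ivy), (7, 13, Jo), (7, 13, Kim)}
Apply σ_{sname != Fay}; surviving tuples: {(13, 30, Cal), (13, 30, Eve), (13, 30, Rae), (7, 13, Ivy), (7, 13, Jo), (7, 13, Kim)}
Projecting to sid, sname: {(13, Cal), (13, Eve), (13, Rae), (7, Ivy), (7, Jo), (7, Kim)}
Apply σ_{sname != Ivy}; surviving tuples: {(13, Cal), (13, Eve), (13, Rae), (7, Jo), (7, Kim)}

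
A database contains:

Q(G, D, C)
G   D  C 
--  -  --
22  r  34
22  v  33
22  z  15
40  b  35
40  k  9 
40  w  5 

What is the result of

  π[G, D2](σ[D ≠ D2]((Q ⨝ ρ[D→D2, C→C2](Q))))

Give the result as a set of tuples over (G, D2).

{(22, r), (22, v), (22, z), (40, b), (40, k), (40, w)}

ρ[D→D2, C→C2]: schema becomes (G, D2, C2); tuples unchanged.
Joining Q and ρ[D→D2, C→C2](Q) on G yields {(22, r, 34, r, 34), (22, r, 34, v, 33), (22, r, 34, z, 15), (22, v, 33, r, 34), (22, v, 33, v, 33), (22, v, 33, z, 15), (22, z, 15, r, 34), (22, z, 15, v, 33), (22, z, 15, z, 15), (40, b, 35, b, 35), (40, b, 35, k, 9), (40, b, 35, w, 5), (40, k, 9, b, 35), (40, k, 9, k, 9), (40, k, 9, w, 5), (40, w, 5, b, 35), (40, w, 5, k, 9), (40, w, 5, w, 5)}.
Filtering on D ≠ D2 leaves {(22, r, 34, v, 33), (22, r, 34, z, 15), (22, v, 33, r, 34), (22, v, 33, z, 15), (22, z, 15, r, 34), (22, z, 15, v, 33), (40, b, 35, k, 9), (40, b, 35, w, 5), (40, k, 9, b, 35), (40, k, 9, w, 5), (40, w, 5, b, 35), (40, w, 5, k, 9)}.
π_{G, D2} gives {(22, r), (22, v), (22, z), (40, b), (40, k), (40, w)} (6 duplicate(s) eliminated).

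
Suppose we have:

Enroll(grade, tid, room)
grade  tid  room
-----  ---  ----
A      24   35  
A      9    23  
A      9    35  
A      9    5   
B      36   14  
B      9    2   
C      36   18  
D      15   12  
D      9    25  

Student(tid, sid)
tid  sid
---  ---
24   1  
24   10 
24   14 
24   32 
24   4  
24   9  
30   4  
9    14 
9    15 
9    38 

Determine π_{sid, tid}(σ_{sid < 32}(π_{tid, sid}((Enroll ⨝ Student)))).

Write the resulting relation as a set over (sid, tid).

{(1, 24), (10, 24), (14, 24), (14, 9), (15, 9), (4, 24), (9, 24)}

Natural join on tid: {(A, 24, 35, 1), (A, 24, 35, 10), (A, 24, 35, 14), (A, 24, 35, 32), (A, 24, 35, 4), (A, 24, 35, 9), (A, 9, 23, 14), (A, 9, 23, 15), (A, 9, 23, 38), (A, 9, 35, 14), (A, 9, 35, 15), (A, 9, 35, 38), (A, 9, 5, 14), (A, 9, 5, 15), (A, 9, 5, 38), (B, 9, 2, 14), (B, 9, 2, 15), (B, 9, 2, 38), (D, 9, 25, 14), (D, 9, 25, 15), (D, 9, 25, 38)}
π[tid, sid]: project onto (tid, sid) (12 duplicate(s) eliminated) → {(24, 1), (24, 10), (24, 14), (24, 32), (24, 4), (24, 9), (9, 14), (9, 15), (9, 38)}
σ[sid < 32]: keep tuples satisfying sid < 32 → {(24, 1), (24, 10), (24, 14), (24, 4), (24, 9), (9, 14), (9, 15)}
π[sid, tid]: project onto (sid, tid) → {(1, 24), (10, 24), (14, 24), (14, 9), (15, 9), (4, 24), (9, 24)}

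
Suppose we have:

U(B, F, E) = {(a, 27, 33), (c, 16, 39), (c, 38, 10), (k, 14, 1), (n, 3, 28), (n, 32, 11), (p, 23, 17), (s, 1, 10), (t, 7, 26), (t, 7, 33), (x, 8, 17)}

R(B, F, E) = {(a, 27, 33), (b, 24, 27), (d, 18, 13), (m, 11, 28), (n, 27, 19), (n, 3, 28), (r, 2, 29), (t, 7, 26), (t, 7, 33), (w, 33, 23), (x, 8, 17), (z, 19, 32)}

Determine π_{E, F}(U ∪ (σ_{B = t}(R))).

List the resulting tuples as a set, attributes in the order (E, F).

Filtering on B = t leaves {(t, 7, 26), (t, 7, 33)}.
Union: {(a, 27, 33), (c, 16, 39), (c, 38, 10), (k, 14, 1), (n, 3, 28), (n, 32, 11), (p, 23, 17), (s, 1, 10), (t, 7, 26), (t, 7, 33), (x, 8, 17)} with {(t, 7, 26), (t, 7, 33)} → {(a, 27, 33), (c, 16, 39), (c, 38, 10), (k, 14, 1), (n, 3, 28), (n, 32, 11), (p, 23, 17), (s, 1, 10), (t, 7, 26), (t, 7, 33), (x, 8, 17)}
π[E, F]: project onto (E, F) → {(1, 14), (10, 1), (10, 38), (11, 32), (17, 23), (17, 8), (26, 7), (28, 3), (33, 27), (33, 7), (39, 16)}

{(1, 14), (10, 1), (10, 38), (11, 32), (17, 23), (17, 8), (26, 7), (28, 3), (33, 27), (33, 7), (39, 16)}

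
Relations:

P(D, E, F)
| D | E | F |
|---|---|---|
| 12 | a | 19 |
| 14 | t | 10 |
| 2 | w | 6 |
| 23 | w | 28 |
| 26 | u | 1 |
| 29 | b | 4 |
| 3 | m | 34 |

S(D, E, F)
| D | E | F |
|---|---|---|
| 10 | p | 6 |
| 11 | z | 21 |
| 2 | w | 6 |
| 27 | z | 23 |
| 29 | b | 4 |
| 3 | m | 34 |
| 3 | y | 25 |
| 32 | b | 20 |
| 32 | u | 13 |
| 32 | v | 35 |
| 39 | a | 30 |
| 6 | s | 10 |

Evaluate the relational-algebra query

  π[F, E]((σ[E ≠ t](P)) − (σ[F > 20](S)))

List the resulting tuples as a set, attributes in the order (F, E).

Apply σ_{E ≠ t}; surviving tuples: {(12, a, 19), (2, w, 6), (23, w, 28), (26, u, 1), (29, b, 4), (3, m, 34)}
Apply σ_{F > 20}; surviving tuples: {(11, z, 21), (27, z, 23), (3, m, 34), (3, y, 25), (32, v, 35), (39, a, 30)}
Difference: {(12, a, 19), (2, w, 6), (23, w, 28), (26, u, 1), (29, b, 4), (3, m, 34)} with {(11, z, 21), (27, z, 23), (3, m, 34), (3, y, 25), (32, v, 35), (39, a, 30)} → {(12, a, 19), (2, w, 6), (23, w, 28), (26, u, 1), (29, b, 4)}
π[F, E]: project onto (F, E) → {(1, u), (19, a), (28, w), (4, b), (6, w)}

{(1, u), (19, a), (28, w), (4, b), (6, w)}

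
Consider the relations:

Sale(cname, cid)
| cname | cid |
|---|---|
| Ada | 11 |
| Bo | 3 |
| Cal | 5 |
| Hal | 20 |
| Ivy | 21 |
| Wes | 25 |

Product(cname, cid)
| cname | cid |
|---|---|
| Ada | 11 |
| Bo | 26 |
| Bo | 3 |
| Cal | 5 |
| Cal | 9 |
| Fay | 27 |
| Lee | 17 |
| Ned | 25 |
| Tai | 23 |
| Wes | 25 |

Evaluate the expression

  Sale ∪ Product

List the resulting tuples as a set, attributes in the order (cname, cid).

{(Ada, 11), (Bo, 26), (Bo, 3), (Cal, 5), (Cal, 9), (Fay, 27), (Hal, 20), (Ivy, 21), (Lee, 17), (Ned, 25), (Tai, 23), (Wes, 25)}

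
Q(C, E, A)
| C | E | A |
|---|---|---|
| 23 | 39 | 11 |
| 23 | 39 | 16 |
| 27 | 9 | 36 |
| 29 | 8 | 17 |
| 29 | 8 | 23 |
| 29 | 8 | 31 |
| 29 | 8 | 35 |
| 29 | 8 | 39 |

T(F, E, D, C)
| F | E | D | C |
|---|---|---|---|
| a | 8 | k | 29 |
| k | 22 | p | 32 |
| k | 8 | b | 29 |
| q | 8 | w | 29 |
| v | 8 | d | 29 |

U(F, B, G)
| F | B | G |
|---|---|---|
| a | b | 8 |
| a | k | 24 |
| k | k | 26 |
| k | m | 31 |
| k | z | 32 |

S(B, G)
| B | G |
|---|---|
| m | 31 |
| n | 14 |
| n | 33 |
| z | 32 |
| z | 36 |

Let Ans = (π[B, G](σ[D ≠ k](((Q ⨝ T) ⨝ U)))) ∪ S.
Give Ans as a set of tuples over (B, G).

Q ⋈ T (natural join on C, E): {(29, 8, 17, a, k), (29, 8, 17, k, b), (29, 8, 17, q, w), (29, 8, 17, v, d), (29, 8, 23, a, k), (29, 8, 23, k, b), (29, 8, 23, q, w), (29, 8, 23, v, d), (29, 8, 31, a, k), (29, 8, 31, k, b), (29, 8, 31, q, w), (29, 8, 31, v, d), (29, 8, 35, a, k), (29, 8, 35, k, b), (29, 8, 35, q, w), (29, 8, 35, v, d), (29, 8, 39, a, k), (29, 8, 39, k, b), (29, 8, 39, q, w), (29, 8, 39, v, d)}
(Q ⨝ T) ⋈ U (natural join on F): {(29, 8, 17, a, k, b, 8), (29, 8, 17, a, k, k, 24), (29, 8, 17, k, b, k, 26), (29, 8, 17, k, b, m, 31), (29, 8, 17, k, b, z, 32), (29, 8, 23, a, k, b, 8), (29, 8, 23, a, k, k, 24), (29, 8, 23, k, b, k, 26), (29, 8, 23, k, b, m, 31), (29, 8, 23, k, b, z, 32), (29, 8, 31, a, k, b, 8), (29, 8, 31, a, k, k, 24), (29, 8, 31, k, b, k, 26), (29, 8, 31, k, b, m, 31), (29, 8, 31, k, b, z, 32), (29, 8, 35, a, k, b, 8), (29, 8, 35, a, k, k, 24), (29, 8, 35, k, b, k, 26), (29, 8, 35, k, b, m, 31), (29, 8, 35, k, b, z, 32), (29, 8, 39, a, k, b, 8), (29, 8, 39, a, k, k, 24), (29, 8, 39, k, b, k, 26), (29, 8, 39, k, b, m, 31), (29, 8, 39, k, b, z, 32)}
Filtering on D ≠ k leaves {(29, 8, 17, k, b, k, 26), (29, 8, 17, k, b, m, 31), (29, 8, 17, k, b, z, 32), (29, 8, 23, k, b, k, 26), (29, 8, 23, k, b, m, 31), (29, 8, 23, k, b, z, 32), (29, 8, 31, k, b, k, 26), (29, 8, 31, k, b, m, 31), (29, 8, 31, k, b, z, 32), (29, 8, 35, k, b, k, 26), (29, 8, 35, k, b, m, 31), (29, 8, 35, k, b, z, 32), (29, 8, 39, k, b, k, 26), (29, 8, 39, k, b, m, 31), (29, 8, 39, k, b, z, 32)}.
Projecting to B, G (12 duplicate(s) eliminated): {(k, 26), (m, 31), (z, 32)}
Union: {(k, 26), (m, 31), (z, 32)} with {(m, 31), (n, 14), (n, 33), (z, 32), (z, 36)} → {(k, 26), (m, 31), (n, 14), (n, 33), (z, 32), (z, 36)}

{(k, 26), (m, 31), (n, 14), (n, 33), (z, 32), (z, 36)}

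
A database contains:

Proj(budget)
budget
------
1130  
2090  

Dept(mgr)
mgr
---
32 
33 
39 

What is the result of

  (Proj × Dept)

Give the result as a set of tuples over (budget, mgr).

{(1130, 32), (1130, 33), (1130, 39), (2090, 32), (2090, 33), (2090, 39)}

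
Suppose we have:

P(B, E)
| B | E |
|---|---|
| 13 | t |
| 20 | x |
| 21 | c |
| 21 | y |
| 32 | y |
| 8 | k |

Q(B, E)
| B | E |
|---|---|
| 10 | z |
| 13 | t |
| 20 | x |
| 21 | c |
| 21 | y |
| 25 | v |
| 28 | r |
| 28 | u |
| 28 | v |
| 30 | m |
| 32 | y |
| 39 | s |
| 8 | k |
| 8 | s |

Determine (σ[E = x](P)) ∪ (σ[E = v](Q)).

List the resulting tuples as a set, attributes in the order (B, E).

{(20, x), (25, v), (28, v)}

Filtering on E = x leaves {(20, x)}.
Filtering on E = v leaves {(25, v), (28, v)}.
Taking the union: {(20, x), (25, v), (28, v)}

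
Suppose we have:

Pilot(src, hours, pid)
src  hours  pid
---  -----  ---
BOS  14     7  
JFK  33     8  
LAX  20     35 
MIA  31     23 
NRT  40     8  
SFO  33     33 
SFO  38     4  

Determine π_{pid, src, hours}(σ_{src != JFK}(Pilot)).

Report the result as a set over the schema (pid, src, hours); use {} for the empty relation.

Apply σ_{src != JFK}; surviving tuples: {(BOS, 14, 7), (LAX, 20, 35), (MIA, 31, 23), (NRT, 40, 8), (SFO, 33, 33), (SFO, 38, 4)}
Keep only column(s) pid, src, hours: {(23, MIA, 31), (33, SFO, 33), (35, LAX, 20), (4, SFO, 38), (7, BOS, 14), (8, NRT, 40)}

{(23, MIA, 31), (33, SFO, 33), (35, LAX, 20), (4, SFO, 38), (7, BOS, 14), (8, NRT, 40)}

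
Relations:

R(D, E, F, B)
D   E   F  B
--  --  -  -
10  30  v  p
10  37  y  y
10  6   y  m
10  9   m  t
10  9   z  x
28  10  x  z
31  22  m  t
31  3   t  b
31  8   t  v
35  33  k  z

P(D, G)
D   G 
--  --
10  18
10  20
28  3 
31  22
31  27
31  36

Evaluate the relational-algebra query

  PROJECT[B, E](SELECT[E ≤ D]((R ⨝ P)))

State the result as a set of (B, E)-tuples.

{(b, 3), (m, 6), (t, 22), (t, 9), (v, 8), (x, 9), (z, 10)}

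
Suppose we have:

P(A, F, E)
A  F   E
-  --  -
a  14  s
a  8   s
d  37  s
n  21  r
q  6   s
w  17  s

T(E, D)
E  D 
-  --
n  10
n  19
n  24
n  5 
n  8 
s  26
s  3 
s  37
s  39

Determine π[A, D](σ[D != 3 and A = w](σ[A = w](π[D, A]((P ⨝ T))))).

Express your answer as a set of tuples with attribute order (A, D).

Natural join on E: {(a, 14, s, 26), (a, 14, s, 3), (a, 14, s, 37), (a, 14, s, 39), (a, 8, s, 26), (a, 8, s, 3), (a, 8, s, 37), (a, 8, s, 39), (d, 37, s, 26), (d, 37, s, 3), (d, 37, s, 37), (d, 37, s, 39), (q, 6, s, 26), (q, 6, s, 3), (q, 6, s, 37), (q, 6, s, 39), (w, 17, s, 26), (w, 17, s, 3), (w, 17, s, 37), (w, 17, s, 39)}
Projecting to D, A (4 duplicate(s) eliminated): {(26, a), (26, d), (26, q), (26, w), (3, a), (3, d), (3, q), (3, w), (37, a), (37, d), (37, q), (37, w), (39, a), (39, d), (39, q), (39, w)}
Apply σ_{A = w}; surviving tuples: {(26, w), (3, w), (37, w), (39, w)}
Apply σ_{D != 3 and A = w}; surviving tuples: {(26, w), (37, w), (39, w)}
Projecting to A, D: {(w, 26), (w, 37), (w, 39)}

{(w, 26), (w, 37), (w, 39)}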